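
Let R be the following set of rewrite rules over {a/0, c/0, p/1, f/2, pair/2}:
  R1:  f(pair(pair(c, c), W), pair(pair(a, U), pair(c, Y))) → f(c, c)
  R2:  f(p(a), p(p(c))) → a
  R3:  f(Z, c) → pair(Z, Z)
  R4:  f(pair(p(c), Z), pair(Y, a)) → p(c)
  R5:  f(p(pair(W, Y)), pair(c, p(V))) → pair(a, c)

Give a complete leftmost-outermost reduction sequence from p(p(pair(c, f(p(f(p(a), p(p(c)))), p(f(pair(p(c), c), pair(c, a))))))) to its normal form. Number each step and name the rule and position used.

1. p(p(pair(c, f(p(f(p(a), p(p(c)))), p(f(pair(p(c), c), pair(c, a)))))))  →  p(p(pair(c, f(p(a), p(f(pair(p(c), c), pair(c, a)))))))   [R2 at 1.1.2.1.1]
2. p(p(pair(c, f(p(a), p(f(pair(p(c), c), pair(c, a)))))))  →  p(p(pair(c, f(p(a), p(p(c))))))   [R4 at 1.1.2.2.1]
3. p(p(pair(c, f(p(a), p(p(c))))))  →  p(p(pair(c, a)))   [R2 at 1.1.2]

p(p(pair(c, a)))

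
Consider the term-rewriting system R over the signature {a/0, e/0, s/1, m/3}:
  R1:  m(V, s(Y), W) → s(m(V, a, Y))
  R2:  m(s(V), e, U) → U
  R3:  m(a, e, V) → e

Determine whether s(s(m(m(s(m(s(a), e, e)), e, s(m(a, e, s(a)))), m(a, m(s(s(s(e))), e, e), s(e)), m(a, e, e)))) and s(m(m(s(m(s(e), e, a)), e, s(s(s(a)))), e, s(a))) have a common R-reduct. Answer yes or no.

Reduce t₁ = s(s(m(m(s(m(s(a), e, e)), e, s(m(a, e, s(a)))), m(a, m(s(s(s(e))), e, e), s(e)), m(a, e, e)))):
1. s(s(m(m(s(m(s(a), e, e)), e, s(m(a, e, s(a)))), m(a, m(s(s(s(e))), e, e), s(e)), m(a, e, e))))  →  s(s(m(s(m(a, e, s(a))), m(a, m(s(s(s(e))), e, e), s(e)), m(a, e, e))))   [R2 at 1.1.1]
2. s(s(m(s(m(a, e, s(a))), m(a, m(s(s(s(e))), e, e), s(e)), m(a, e, e))))  →  s(s(m(s(e), m(a, m(s(s(s(e))), e, e), s(e)), m(a, e, e))))   [R3 at 1.1.1.1]
3. s(s(m(s(e), m(a, m(s(s(s(e))), e, e), s(e)), m(a, e, e))))  →  s(s(m(s(e), m(a, e, s(e)), m(a, e, e))))   [R2 at 1.1.2.2]
4. s(s(m(s(e), m(a, e, s(e)), m(a, e, e))))  →  s(s(m(s(e), e, m(a, e, e))))   [R3 at 1.1.2]
5. s(s(m(s(e), e, m(a, e, e))))  →  s(s(m(a, e, e)))   [R2 at 1.1]
6. s(s(m(a, e, e)))  →  s(s(e))   [R3 at 1.1]

Reduce t₂ = s(m(m(s(m(s(e), e, a)), e, s(s(s(a)))), e, s(a))):
1. s(m(m(s(m(s(e), e, a)), e, s(s(s(a)))), e, s(a)))  →  s(m(s(s(s(a))), e, s(a)))   [R2 at 1.1]
2. s(m(s(s(s(a))), e, s(a)))  →  s(s(a))   [R2 at 1]

no — NF(t₁) = s(s(e)), NF(t₂) = s(s(a))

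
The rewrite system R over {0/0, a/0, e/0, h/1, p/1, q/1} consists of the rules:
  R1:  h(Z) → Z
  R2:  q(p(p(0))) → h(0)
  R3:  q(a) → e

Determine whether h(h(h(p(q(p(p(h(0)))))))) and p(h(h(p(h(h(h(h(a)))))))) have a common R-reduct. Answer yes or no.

Reduce t₁ = h(h(h(p(q(p(p(h(0)))))))):
1. h(h(h(p(q(p(p(h(0))))))))  →  h(h(p(q(p(p(h(0)))))))   [R1 at ε]
2. h(h(p(q(p(p(h(0)))))))  →  h(p(q(p(p(h(0))))))   [R1 at ε]
3. h(p(q(p(p(h(0))))))  →  p(q(p(p(h(0)))))   [R1 at ε]
4. p(q(p(p(h(0)))))  →  p(q(p(p(0))))   [R1 at 1.1.1.1]
5. p(q(p(p(0))))  →  p(h(0))   [R2 at 1]
6. p(h(0))  →  p(0)   [R1 at 1]

Reduce t₂ = p(h(h(p(h(h(h(h(a)))))))):
1. p(h(h(p(h(h(h(h(a))))))))  →  p(h(p(h(h(h(h(a)))))))   [R1 at 1]
2. p(h(p(h(h(h(h(a)))))))  →  p(p(h(h(h(h(a))))))   [R1 at 1]
3. p(p(h(h(h(h(a))))))  →  p(p(h(h(h(a)))))   [R1 at 1.1]
4. p(p(h(h(h(a)))))  →  p(p(h(h(a))))   [R1 at 1.1]
5. p(p(h(h(a))))  →  p(p(h(a)))   [R1 at 1.1]
6. p(p(h(a)))  →  p(p(a))   [R1 at 1.1]

no — NF(t₁) = p(0), NF(t₂) = p(p(a))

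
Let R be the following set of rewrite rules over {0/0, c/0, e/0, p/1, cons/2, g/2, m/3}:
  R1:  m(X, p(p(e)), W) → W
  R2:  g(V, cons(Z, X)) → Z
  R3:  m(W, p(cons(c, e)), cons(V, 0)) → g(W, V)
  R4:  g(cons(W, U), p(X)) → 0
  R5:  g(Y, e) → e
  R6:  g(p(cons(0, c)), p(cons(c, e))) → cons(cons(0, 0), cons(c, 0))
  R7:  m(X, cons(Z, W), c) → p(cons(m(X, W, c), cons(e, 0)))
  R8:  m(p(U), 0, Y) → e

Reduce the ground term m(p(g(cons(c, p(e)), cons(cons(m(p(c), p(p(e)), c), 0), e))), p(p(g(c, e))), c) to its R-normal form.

c

1. m(p(g(cons(c, p(e)), cons(cons(m(p(c), p(p(e)), c), 0), e))), p(p(g(c, e))), c)  →  m(p(cons(m(p(c), p(p(e)), c), 0)), p(p(g(c, e))), c)   [R2 at 1.1]
2. m(p(cons(m(p(c), p(p(e)), c), 0)), p(p(g(c, e))), c)  →  m(p(cons(c, 0)), p(p(g(c, e))), c)   [R1 at 1.1.1]
3. m(p(cons(c, 0)), p(p(g(c, e))), c)  →  m(p(cons(c, 0)), p(p(e)), c)   [R5 at 2.1.1]
4. m(p(cons(c, 0)), p(p(e)), c)  →  c   [R1 at ε]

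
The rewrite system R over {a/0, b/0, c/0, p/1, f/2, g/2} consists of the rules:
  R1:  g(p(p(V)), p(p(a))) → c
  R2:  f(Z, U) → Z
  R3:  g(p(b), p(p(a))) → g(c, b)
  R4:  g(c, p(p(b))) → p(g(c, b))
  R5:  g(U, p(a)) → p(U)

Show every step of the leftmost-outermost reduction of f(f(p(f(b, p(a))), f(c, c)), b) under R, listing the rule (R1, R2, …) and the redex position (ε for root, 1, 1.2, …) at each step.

1. f(f(p(f(b, p(a))), f(c, c)), b)  →  f(p(f(b, p(a))), f(c, c))   [R2 at ε]
2. f(p(f(b, p(a))), f(c, c))  →  p(f(b, p(a)))   [R2 at ε]
3. p(f(b, p(a)))  →  p(b)   [R2 at 1]

p(b)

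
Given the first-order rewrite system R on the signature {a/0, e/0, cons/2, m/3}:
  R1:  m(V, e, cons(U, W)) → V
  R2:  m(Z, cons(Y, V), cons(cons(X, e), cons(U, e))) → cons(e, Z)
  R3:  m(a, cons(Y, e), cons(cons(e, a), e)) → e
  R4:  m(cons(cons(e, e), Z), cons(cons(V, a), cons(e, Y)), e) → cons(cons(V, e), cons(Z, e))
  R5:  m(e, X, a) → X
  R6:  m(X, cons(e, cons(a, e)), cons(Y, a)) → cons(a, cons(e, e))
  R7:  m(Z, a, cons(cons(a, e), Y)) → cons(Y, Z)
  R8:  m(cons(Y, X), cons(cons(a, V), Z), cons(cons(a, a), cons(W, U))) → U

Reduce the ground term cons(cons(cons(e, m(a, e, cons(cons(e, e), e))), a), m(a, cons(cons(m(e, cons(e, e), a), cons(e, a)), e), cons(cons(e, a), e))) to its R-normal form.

1. cons(cons(cons(e, m(a, e, cons(cons(e, e), e))), a), m(a, cons(cons(m(e, cons(e, e), a), cons(e, a)), e), cons(cons(e, a), e)))  →  cons(cons(cons(e, a), a), m(a, cons(cons(m(e, cons(e, e), a), cons(e, a)), e), cons(cons(e, a), e)))   [R1 at 1.1.2]
2. cons(cons(cons(e, a), a), m(a, cons(cons(m(e, cons(e, e), a), cons(e, a)), e), cons(cons(e, a), e)))  →  cons(cons(cons(e, a), a), e)   [R3 at 2]

cons(cons(cons(e, a), a), e)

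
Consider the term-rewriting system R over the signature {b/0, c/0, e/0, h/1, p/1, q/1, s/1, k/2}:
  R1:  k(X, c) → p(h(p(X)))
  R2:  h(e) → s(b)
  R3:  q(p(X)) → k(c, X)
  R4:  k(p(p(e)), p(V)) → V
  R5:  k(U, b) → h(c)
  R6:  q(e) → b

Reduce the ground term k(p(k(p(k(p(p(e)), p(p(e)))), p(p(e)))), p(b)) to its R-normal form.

b

1. k(p(k(p(k(p(p(e)), p(p(e)))), p(p(e)))), p(b))  →  k(p(k(p(p(e)), p(p(e)))), p(b))   [R4 at 1.1.1.1]
2. k(p(k(p(p(e)), p(p(e)))), p(b))  →  k(p(p(e)), p(b))   [R4 at 1.1]
3. k(p(p(e)), p(b))  →  b   [R4 at ε]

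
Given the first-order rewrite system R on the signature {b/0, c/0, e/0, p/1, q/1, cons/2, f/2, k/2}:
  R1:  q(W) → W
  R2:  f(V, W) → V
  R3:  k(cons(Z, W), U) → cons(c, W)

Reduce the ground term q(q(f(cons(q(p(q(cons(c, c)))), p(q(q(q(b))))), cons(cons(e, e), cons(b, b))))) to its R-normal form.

1. q(q(f(cons(q(p(q(cons(c, c)))), p(q(q(q(b))))), cons(cons(e, e), cons(b, b)))))  →  q(f(cons(q(p(q(cons(c, c)))), p(q(q(q(b))))), cons(cons(e, e), cons(b, b))))   [R1 at ε]
2. q(f(cons(q(p(q(cons(c, c)))), p(q(q(q(b))))), cons(cons(e, e), cons(b, b))))  →  f(cons(q(p(q(cons(c, c)))), p(q(q(q(b))))), cons(cons(e, e), cons(b, b)))   [R1 at ε]
3. f(cons(q(p(q(cons(c, c)))), p(q(q(q(b))))), cons(cons(e, e), cons(b, b)))  →  cons(q(p(q(cons(c, c)))), p(q(q(q(b)))))   [R2 at ε]
4. cons(q(p(q(cons(c, c)))), p(q(q(q(b)))))  →  cons(p(q(cons(c, c))), p(q(q(q(b)))))   [R1 at 1]
5. cons(p(q(cons(c, c))), p(q(q(q(b)))))  →  cons(p(cons(c, c)), p(q(q(q(b)))))   [R1 at 1.1]
6. cons(p(cons(c, c)), p(q(q(q(b)))))  →  cons(p(cons(c, c)), p(q(q(b))))   [R1 at 2.1]
7. cons(p(cons(c, c)), p(q(q(b))))  →  cons(p(cons(c, c)), p(q(b)))   [R1 at 2.1]
8. cons(p(cons(c, c)), p(q(b)))  →  cons(p(cons(c, c)), p(b))   [R1 at 2.1]

cons(p(cons(c, c)), p(b))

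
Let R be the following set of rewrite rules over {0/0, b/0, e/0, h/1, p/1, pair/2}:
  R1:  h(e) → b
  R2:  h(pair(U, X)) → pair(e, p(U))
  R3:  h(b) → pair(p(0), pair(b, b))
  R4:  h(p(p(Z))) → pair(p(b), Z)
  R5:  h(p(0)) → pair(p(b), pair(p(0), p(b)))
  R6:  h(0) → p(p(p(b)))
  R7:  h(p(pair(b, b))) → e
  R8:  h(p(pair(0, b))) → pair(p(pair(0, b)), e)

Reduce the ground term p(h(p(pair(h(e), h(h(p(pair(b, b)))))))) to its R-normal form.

1. p(h(p(pair(h(e), h(h(p(pair(b, b))))))))  →  p(h(p(pair(b, h(h(p(pair(b, b))))))))   [R1 at 1.1.1.1]
2. p(h(p(pair(b, h(h(p(pair(b, b))))))))  →  p(h(p(pair(b, h(e)))))   [R7 at 1.1.1.2.1]
3. p(h(p(pair(b, h(e)))))  →  p(h(p(pair(b, b))))   [R1 at 1.1.1.2]
4. p(h(p(pair(b, b))))  →  p(e)   [R7 at 1]

p(e)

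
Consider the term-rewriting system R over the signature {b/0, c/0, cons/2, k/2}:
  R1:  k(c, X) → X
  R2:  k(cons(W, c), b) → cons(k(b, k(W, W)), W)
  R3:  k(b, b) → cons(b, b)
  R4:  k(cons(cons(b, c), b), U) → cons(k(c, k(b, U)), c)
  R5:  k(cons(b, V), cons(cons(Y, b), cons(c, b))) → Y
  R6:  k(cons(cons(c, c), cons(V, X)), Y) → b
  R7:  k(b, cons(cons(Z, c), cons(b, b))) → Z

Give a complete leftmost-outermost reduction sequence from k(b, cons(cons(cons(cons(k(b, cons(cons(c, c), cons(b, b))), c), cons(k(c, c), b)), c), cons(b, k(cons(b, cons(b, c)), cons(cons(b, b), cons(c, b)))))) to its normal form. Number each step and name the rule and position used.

cons(cons(c, c), cons(c, b))

1. k(b, cons(cons(cons(cons(k(b, cons(cons(c, c), cons(b, b))), c), cons(k(c, c), b)), c), cons(b, k(cons(b, cons(b, c)), cons(cons(b, b), cons(c, b))))))  →  k(b, cons(cons(cons(cons(c, c), cons(k(c, c), b)), c), cons(b, k(cons(b, cons(b, c)), cons(cons(b, b), cons(c, b))))))   [R7 at 2.1.1.1.1]
2. k(b, cons(cons(cons(cons(c, c), cons(k(c, c), b)), c), cons(b, k(cons(b, cons(b, c)), cons(cons(b, b), cons(c, b))))))  →  k(b, cons(cons(cons(cons(c, c), cons(c, b)), c), cons(b, k(cons(b, cons(b, c)), cons(cons(b, b), cons(c, b))))))   [R1 at 2.1.1.2.1]
3. k(b, cons(cons(cons(cons(c, c), cons(c, b)), c), cons(b, k(cons(b, cons(b, c)), cons(cons(b, b), cons(c, b))))))  →  k(b, cons(cons(cons(cons(c, c), cons(c, b)), c), cons(b, b)))   [R5 at 2.2.2]
4. k(b, cons(cons(cons(cons(c, c), cons(c, b)), c), cons(b, b)))  →  cons(cons(c, c), cons(c, b))   [R7 at ε]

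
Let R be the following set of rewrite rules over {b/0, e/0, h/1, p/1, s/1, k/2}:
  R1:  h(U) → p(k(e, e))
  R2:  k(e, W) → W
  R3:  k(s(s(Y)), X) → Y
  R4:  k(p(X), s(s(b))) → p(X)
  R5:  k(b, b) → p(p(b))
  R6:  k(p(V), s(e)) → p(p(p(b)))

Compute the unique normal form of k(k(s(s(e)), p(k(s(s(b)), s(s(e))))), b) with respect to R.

1. k(k(s(s(e)), p(k(s(s(b)), s(s(e))))), b)  →  k(e, b)   [R3 at 1]
2. k(e, b)  →  b   [R2 at ε]

b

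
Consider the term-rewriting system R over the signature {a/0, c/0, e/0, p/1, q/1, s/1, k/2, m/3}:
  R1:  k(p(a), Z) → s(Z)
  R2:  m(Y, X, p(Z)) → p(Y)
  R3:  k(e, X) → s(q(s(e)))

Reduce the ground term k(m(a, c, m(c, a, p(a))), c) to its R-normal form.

s(c)

1. k(m(a, c, m(c, a, p(a))), c)  →  k(m(a, c, p(c)), c)   [R2 at 1.3]
2. k(m(a, c, p(c)), c)  →  k(p(a), c)   [R2 at 1]
3. k(p(a), c)  →  s(c)   [R1 at ε]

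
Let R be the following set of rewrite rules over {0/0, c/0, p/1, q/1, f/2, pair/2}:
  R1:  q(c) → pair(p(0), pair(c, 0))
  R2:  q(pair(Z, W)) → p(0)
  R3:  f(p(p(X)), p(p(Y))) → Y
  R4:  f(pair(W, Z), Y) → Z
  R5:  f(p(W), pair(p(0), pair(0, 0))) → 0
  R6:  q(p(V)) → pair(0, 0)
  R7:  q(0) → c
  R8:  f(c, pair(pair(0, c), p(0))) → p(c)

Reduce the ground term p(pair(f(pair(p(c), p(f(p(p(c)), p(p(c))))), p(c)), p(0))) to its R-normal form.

1. p(pair(f(pair(p(c), p(f(p(p(c)), p(p(c))))), p(c)), p(0)))  →  p(pair(p(f(p(p(c)), p(p(c)))), p(0)))   [R4 at 1.1]
2. p(pair(p(f(p(p(c)), p(p(c)))), p(0)))  →  p(pair(p(c), p(0)))   [R3 at 1.1.1]

p(pair(p(c), p(0)))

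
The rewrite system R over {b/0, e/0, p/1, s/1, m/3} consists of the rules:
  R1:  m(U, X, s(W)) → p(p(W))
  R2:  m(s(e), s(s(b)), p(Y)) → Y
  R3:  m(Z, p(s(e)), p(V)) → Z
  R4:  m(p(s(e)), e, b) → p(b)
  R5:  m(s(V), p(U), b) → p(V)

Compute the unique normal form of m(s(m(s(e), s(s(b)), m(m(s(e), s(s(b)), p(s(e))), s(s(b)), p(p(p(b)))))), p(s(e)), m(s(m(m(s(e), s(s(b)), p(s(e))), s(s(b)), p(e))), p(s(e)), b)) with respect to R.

1. m(s(m(s(e), s(s(b)), m(m(s(e), s(s(b)), p(s(e))), s(s(b)), p(p(p(b)))))), p(s(e)), m(s(m(m(s(e), s(s(b)), p(s(e))), s(s(b)), p(e))), p(s(e)), b))  →  m(s(m(s(e), s(s(b)), m(s(e), s(s(b)), p(p(p(b)))))), p(s(e)), m(s(m(m(s(e), s(s(b)), p(s(e))), s(s(b)), p(e))), p(s(e)), b))   [R2 at 1.1.3.1]
2. m(s(m(s(e), s(s(b)), m(s(e), s(s(b)), p(p(p(b)))))), p(s(e)), m(s(m(m(s(e), s(s(b)), p(s(e))), s(s(b)), p(e))), p(s(e)), b))  →  m(s(m(s(e), s(s(b)), p(p(b)))), p(s(e)), m(s(m(m(s(e), s(s(b)), p(s(e))), s(s(b)), p(e))), p(s(e)), b))   [R2 at 1.1.3]
3. m(s(m(s(e), s(s(b)), p(p(b)))), p(s(e)), m(s(m(m(s(e), s(s(b)), p(s(e))), s(s(b)), p(e))), p(s(e)), b))  →  m(s(p(b)), p(s(e)), m(s(m(m(s(e), s(s(b)), p(s(e))), s(s(b)), p(e))), p(s(e)), b))   [R2 at 1.1]
4. m(s(p(b)), p(s(e)), m(s(m(m(s(e), s(s(b)), p(s(e))), s(s(b)), p(e))), p(s(e)), b))  →  m(s(p(b)), p(s(e)), p(m(m(s(e), s(s(b)), p(s(e))), s(s(b)), p(e))))   [R5 at 3]
5. m(s(p(b)), p(s(e)), p(m(m(s(e), s(s(b)), p(s(e))), s(s(b)), p(e))))  →  s(p(b))   [R3 at ε]

s(p(b))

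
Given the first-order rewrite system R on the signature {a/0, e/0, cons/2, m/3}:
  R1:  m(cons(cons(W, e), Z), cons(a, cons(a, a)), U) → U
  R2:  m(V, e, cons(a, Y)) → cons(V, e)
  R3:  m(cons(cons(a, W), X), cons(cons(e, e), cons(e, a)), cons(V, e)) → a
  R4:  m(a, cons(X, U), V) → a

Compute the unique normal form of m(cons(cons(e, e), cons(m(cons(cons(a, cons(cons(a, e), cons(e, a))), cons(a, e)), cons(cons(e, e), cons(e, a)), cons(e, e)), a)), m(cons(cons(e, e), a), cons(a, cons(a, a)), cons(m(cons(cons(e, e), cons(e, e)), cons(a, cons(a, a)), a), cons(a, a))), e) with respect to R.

e

1. m(cons(cons(e, e), cons(m(cons(cons(a, cons(cons(a, e), cons(e, a))), cons(a, e)), cons(cons(e, e), cons(e, a)), cons(e, e)), a)), m(cons(cons(e, e), a), cons(a, cons(a, a)), cons(m(cons(cons(e, e), cons(e, e)), cons(a, cons(a, a)), a), cons(a, a))), e)  →  m(cons(cons(e, e), cons(a, a)), m(cons(cons(e, e), a), cons(a, cons(a, a)), cons(m(cons(cons(e, e), cons(e, e)), cons(a, cons(a, a)), a), cons(a, a))), e)   [R3 at 1.2.1]
2. m(cons(cons(e, e), cons(a, a)), m(cons(cons(e, e), a), cons(a, cons(a, a)), cons(m(cons(cons(e, e), cons(e, e)), cons(a, cons(a, a)), a), cons(a, a))), e)  →  m(cons(cons(e, e), cons(a, a)), cons(m(cons(cons(e, e), cons(e, e)), cons(a, cons(a, a)), a), cons(a, a)), e)   [R1 at 2]
3. m(cons(cons(e, e), cons(a, a)), cons(m(cons(cons(e, e), cons(e, e)), cons(a, cons(a, a)), a), cons(a, a)), e)  →  m(cons(cons(e, e), cons(a, a)), cons(a, cons(a, a)), e)   [R1 at 2.1]
4. m(cons(cons(e, e), cons(a, a)), cons(a, cons(a, a)), e)  →  e   [R1 at ε]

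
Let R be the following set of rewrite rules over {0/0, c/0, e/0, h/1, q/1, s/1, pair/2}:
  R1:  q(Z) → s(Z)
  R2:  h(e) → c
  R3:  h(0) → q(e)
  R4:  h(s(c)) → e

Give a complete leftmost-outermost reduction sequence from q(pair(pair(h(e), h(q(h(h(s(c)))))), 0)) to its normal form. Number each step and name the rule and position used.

1. q(pair(pair(h(e), h(q(h(h(s(c)))))), 0))  →  s(pair(pair(h(e), h(q(h(h(s(c)))))), 0))   [R1 at ε]
2. s(pair(pair(h(e), h(q(h(h(s(c)))))), 0))  →  s(pair(pair(c, h(q(h(h(s(c)))))), 0))   [R2 at 1.1.1]
3. s(pair(pair(c, h(q(h(h(s(c)))))), 0))  →  s(pair(pair(c, h(s(h(h(s(c)))))), 0))   [R1 at 1.1.2.1]
4. s(pair(pair(c, h(s(h(h(s(c)))))), 0))  →  s(pair(pair(c, h(s(h(e)))), 0))   [R4 at 1.1.2.1.1.1]
5. s(pair(pair(c, h(s(h(e)))), 0))  →  s(pair(pair(c, h(s(c))), 0))   [R2 at 1.1.2.1.1]
6. s(pair(pair(c, h(s(c))), 0))  →  s(pair(pair(c, e), 0))   [R4 at 1.1.2]

s(pair(pair(c, e), 0))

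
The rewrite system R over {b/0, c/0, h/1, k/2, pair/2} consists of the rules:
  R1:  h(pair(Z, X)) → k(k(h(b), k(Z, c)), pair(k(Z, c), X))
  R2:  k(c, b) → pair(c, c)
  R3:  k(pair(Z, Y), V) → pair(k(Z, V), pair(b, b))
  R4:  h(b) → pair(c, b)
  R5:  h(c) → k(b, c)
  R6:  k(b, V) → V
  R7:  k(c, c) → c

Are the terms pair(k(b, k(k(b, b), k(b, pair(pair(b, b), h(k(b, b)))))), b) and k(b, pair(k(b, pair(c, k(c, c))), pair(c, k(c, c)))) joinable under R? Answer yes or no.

no — NF(t₁) = pair(pair(pair(b, b), pair(c, b)), b), NF(t₂) = pair(pair(c, c), pair(c, c))

Reduce t₁ = pair(k(b, k(k(b, b), k(b, pair(pair(b, b), h(k(b, b)))))), b):
1. pair(k(b, k(k(b, b), k(b, pair(pair(b, b), h(k(b, b)))))), b)  →  pair(k(k(b, b), k(b, pair(pair(b, b), h(k(b, b))))), b)   [R6 at 1]
2. pair(k(k(b, b), k(b, pair(pair(b, b), h(k(b, b))))), b)  →  pair(k(b, k(b, pair(pair(b, b), h(k(b, b))))), b)   [R6 at 1.1]
3. pair(k(b, k(b, pair(pair(b, b), h(k(b, b))))), b)  →  pair(k(b, pair(pair(b, b), h(k(b, b)))), b)   [R6 at 1]
4. pair(k(b, pair(pair(b, b), h(k(b, b)))), b)  →  pair(pair(pair(b, b), h(k(b, b))), b)   [R6 at 1]
5. pair(pair(pair(b, b), h(k(b, b))), b)  →  pair(pair(pair(b, b), h(b)), b)   [R6 at 1.2.1]
6. pair(pair(pair(b, b), h(b)), b)  →  pair(pair(pair(b, b), pair(c, b)), b)   [R4 at 1.2]

Reduce t₂ = k(b, pair(k(b, pair(c, k(c, c))), pair(c, k(c, c)))):
1. k(b, pair(k(b, pair(c, k(c, c))), pair(c, k(c, c))))  →  pair(k(b, pair(c, k(c, c))), pair(c, k(c, c)))   [R6 at ε]
2. pair(k(b, pair(c, k(c, c))), pair(c, k(c, c)))  →  pair(pair(c, k(c, c)), pair(c, k(c, c)))   [R6 at 1]
3. pair(pair(c, k(c, c)), pair(c, k(c, c)))  →  pair(pair(c, c), pair(c, k(c, c)))   [R7 at 1.2]
4. pair(pair(c, c), pair(c, k(c, c)))  →  pair(pair(c, c), pair(c, c))   [R7 at 2.2]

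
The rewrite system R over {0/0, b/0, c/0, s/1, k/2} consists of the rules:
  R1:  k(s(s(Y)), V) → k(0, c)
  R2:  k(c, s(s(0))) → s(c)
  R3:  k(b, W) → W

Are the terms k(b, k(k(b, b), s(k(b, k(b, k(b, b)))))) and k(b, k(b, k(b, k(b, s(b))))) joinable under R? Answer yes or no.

Reduce t₁ = k(b, k(k(b, b), s(k(b, k(b, k(b, b)))))):
1. k(b, k(k(b, b), s(k(b, k(b, k(b, b))))))  →  k(k(b, b), s(k(b, k(b, k(b, b)))))   [R3 at ε]
2. k(k(b, b), s(k(b, k(b, k(b, b)))))  →  k(b, s(k(b, k(b, k(b, b)))))   [R3 at 1]
3. k(b, s(k(b, k(b, k(b, b)))))  →  s(k(b, k(b, k(b, b))))   [R3 at ε]
4. s(k(b, k(b, k(b, b))))  →  s(k(b, k(b, b)))   [R3 at 1]
5. s(k(b, k(b, b)))  →  s(k(b, b))   [R3 at 1]
6. s(k(b, b))  →  s(b)   [R3 at 1]

Reduce t₂ = k(b, k(b, k(b, k(b, s(b))))):
1. k(b, k(b, k(b, k(b, s(b)))))  →  k(b, k(b, k(b, s(b))))   [R3 at ε]
2. k(b, k(b, k(b, s(b))))  →  k(b, k(b, s(b)))   [R3 at ε]
3. k(b, k(b, s(b)))  →  k(b, s(b))   [R3 at ε]
4. k(b, s(b))  →  s(b)   [R3 at ε]

yes — NF(t₁) = s(b), NF(t₂) = s(b)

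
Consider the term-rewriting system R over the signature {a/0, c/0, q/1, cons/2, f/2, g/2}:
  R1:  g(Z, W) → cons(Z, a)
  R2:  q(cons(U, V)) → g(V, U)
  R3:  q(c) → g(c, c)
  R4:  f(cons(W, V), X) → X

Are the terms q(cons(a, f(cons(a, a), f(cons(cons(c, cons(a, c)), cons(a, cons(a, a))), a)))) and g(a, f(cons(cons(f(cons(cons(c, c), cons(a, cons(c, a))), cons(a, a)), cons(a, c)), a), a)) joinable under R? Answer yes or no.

Reduce t₁ = q(cons(a, f(cons(a, a), f(cons(cons(c, cons(a, c)), cons(a, cons(a, a))), a)))):
1. q(cons(a, f(cons(a, a), f(cons(cons(c, cons(a, c)), cons(a, cons(a, a))), a))))  →  g(f(cons(a, a), f(cons(cons(c, cons(a, c)), cons(a, cons(a, a))), a)), a)   [R2 at ε]
2. g(f(cons(a, a), f(cons(cons(c, cons(a, c)), cons(a, cons(a, a))), a)), a)  →  cons(f(cons(a, a), f(cons(cons(c, cons(a, c)), cons(a, cons(a, a))), a)), a)   [R1 at ε]
3. cons(f(cons(a, a), f(cons(cons(c, cons(a, c)), cons(a, cons(a, a))), a)), a)  →  cons(f(cons(cons(c, cons(a, c)), cons(a, cons(a, a))), a), a)   [R4 at 1]
4. cons(f(cons(cons(c, cons(a, c)), cons(a, cons(a, a))), a), a)  →  cons(a, a)   [R4 at 1]

Reduce t₂ = g(a, f(cons(cons(f(cons(cons(c, c), cons(a, cons(c, a))), cons(a, a)), cons(a, c)), a), a)):
1. g(a, f(cons(cons(f(cons(cons(c, c), cons(a, cons(c, a))), cons(a, a)), cons(a, c)), a), a))  →  cons(a, a)   [R1 at ε]

yes — NF(t₁) = cons(a, a), NF(t₂) = cons(a, a)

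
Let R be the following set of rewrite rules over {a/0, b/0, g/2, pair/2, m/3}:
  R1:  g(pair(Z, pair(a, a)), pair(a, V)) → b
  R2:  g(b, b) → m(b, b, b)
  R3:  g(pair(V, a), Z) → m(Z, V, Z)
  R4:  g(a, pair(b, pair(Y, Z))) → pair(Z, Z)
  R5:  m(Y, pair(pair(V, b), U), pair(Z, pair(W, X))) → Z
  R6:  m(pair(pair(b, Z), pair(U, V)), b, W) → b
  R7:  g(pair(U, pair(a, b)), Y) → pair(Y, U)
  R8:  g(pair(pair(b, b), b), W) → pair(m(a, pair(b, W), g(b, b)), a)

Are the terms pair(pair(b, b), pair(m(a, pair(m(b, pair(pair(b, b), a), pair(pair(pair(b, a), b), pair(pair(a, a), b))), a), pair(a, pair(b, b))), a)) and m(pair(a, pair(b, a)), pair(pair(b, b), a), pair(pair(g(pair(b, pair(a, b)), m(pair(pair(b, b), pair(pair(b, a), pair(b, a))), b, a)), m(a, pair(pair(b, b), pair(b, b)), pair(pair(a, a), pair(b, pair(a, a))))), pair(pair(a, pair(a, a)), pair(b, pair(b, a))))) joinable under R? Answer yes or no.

yes — NF(t₁) = pair(pair(b, b), pair(a, a)), NF(t₂) = pair(pair(b, b), pair(a, a))

Reduce t₁ = pair(pair(b, b), pair(m(a, pair(m(b, pair(pair(b, b), a), pair(pair(pair(b, a), b), pair(pair(a, a), b))), a), pair(a, pair(b, b))), a)):
1. pair(pair(b, b), pair(m(a, pair(m(b, pair(pair(b, b), a), pair(pair(pair(b, a), b), pair(pair(a, a), b))), a), pair(a, pair(b, b))), a))  →  pair(pair(b, b), pair(m(a, pair(pair(pair(b, a), b), a), pair(a, pair(b, b))), a))   [R5 at 2.1.2.1]
2. pair(pair(b, b), pair(m(a, pair(pair(pair(b, a), b), a), pair(a, pair(b, b))), a))  →  pair(pair(b, b), pair(a, a))   [R5 at 2.1]

Reduce t₂ = m(pair(a, pair(b, a)), pair(pair(b, b), a), pair(pair(g(pair(b, pair(a, b)), m(pair(pair(b, b), pair(pair(b, a), pair(b, a))), b, a)), m(a, pair(pair(b, b), pair(b, b)), pair(pair(a, a), pair(b, pair(a, a))))), pair(pair(a, pair(a, a)), pair(b, pair(b, a))))):
1. m(pair(a, pair(b, a)), pair(pair(b, b), a), pair(pair(g(pair(b, pair(a, b)), m(pair(pair(b, b), pair(pair(b, a), pair(b, a))), b, a)), m(a, pair(pair(b, b), pair(b, b)), pair(pair(a, a), pair(b, pair(a, a))))), pair(pair(a, pair(a, a)), pair(b, pair(b, a)))))  →  pair(g(pair(b, pair(a, b)), m(pair(pair(b, b), pair(pair(b, a), pair(b, a))), b, a)), m(a, pair(pair(b, b), pair(b, b)), pair(pair(a, a), pair(b, pair(a, a)))))   [R5 at ε]
2. pair(g(pair(b, pair(a, b)), m(pair(pair(b, b), pair(pair(b, a), pair(b, a))), b, a)), m(a, pair(pair(b, b), pair(b, b)), pair(pair(a, a), pair(b, pair(a, a)))))  →  pair(pair(m(pair(pair(b, b), pair(pair(b, a), pair(b, a))), b, a), b), m(a, pair(pair(b, b), pair(b, b)), pair(pair(a, a), pair(b, pair(a, a)))))   [R7 at 1]
3. pair(pair(m(pair(pair(b, b), pair(pair(b, a), pair(b, a))), b, a), b), m(a, pair(pair(b, b), pair(b, b)), pair(pair(a, a), pair(b, pair(a, a)))))  →  pair(pair(b, b), m(a, pair(pair(b, b), pair(b, b)), pair(pair(a, a), pair(b, pair(a, a)))))   [R6 at 1.1]
4. pair(pair(b, b), m(a, pair(pair(b, b), pair(b, b)), pair(pair(a, a), pair(b, pair(a, a)))))  →  pair(pair(b, b), pair(a, a))   [R5 at 2]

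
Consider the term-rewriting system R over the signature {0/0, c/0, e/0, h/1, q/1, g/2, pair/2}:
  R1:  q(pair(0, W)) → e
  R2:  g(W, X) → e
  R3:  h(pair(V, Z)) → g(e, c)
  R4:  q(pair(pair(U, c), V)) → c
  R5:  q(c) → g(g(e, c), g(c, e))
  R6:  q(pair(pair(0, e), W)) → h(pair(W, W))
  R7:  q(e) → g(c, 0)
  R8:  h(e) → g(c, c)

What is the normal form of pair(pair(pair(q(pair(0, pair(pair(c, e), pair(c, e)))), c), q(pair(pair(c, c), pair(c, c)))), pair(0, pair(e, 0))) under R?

pair(pair(pair(e, c), c), pair(0, pair(e, 0)))

1. pair(pair(pair(q(pair(0, pair(pair(c, e), pair(c, e)))), c), q(pair(pair(c, c), pair(c, c)))), pair(0, pair(e, 0)))  →  pair(pair(pair(e, c), q(pair(pair(c, c), pair(c, c)))), pair(0, pair(e, 0)))   [R1 at 1.1.1]
2. pair(pair(pair(e, c), q(pair(pair(c, c), pair(c, c)))), pair(0, pair(e, 0)))  →  pair(pair(pair(e, c), c), pair(0, pair(e, 0)))   [R4 at 1.2]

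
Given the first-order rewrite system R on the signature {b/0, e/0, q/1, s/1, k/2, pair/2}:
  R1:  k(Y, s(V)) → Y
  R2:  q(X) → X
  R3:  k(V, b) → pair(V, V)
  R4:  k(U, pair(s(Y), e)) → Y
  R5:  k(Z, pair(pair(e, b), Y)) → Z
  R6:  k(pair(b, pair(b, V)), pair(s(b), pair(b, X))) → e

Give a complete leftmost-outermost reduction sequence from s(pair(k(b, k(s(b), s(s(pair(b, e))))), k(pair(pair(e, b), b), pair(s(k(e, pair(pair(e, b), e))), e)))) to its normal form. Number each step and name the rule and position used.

1. s(pair(k(b, k(s(b), s(s(pair(b, e))))), k(pair(pair(e, b), b), pair(s(k(e, pair(pair(e, b), e))), e))))  →  s(pair(k(b, s(b)), k(pair(pair(e, b), b), pair(s(k(e, pair(pair(e, b), e))), e))))   [R1 at 1.1.2]
2. s(pair(k(b, s(b)), k(pair(pair(e, b), b), pair(s(k(e, pair(pair(e, b), e))), e))))  →  s(pair(b, k(pair(pair(e, b), b), pair(s(k(e, pair(pair(e, b), e))), e))))   [R1 at 1.1]
3. s(pair(b, k(pair(pair(e, b), b), pair(s(k(e, pair(pair(e, b), e))), e))))  →  s(pair(b, k(e, pair(pair(e, b), e))))   [R4 at 1.2]
4. s(pair(b, k(e, pair(pair(e, b), e))))  →  s(pair(b, e))   [R5 at 1.2]

s(pair(b, e))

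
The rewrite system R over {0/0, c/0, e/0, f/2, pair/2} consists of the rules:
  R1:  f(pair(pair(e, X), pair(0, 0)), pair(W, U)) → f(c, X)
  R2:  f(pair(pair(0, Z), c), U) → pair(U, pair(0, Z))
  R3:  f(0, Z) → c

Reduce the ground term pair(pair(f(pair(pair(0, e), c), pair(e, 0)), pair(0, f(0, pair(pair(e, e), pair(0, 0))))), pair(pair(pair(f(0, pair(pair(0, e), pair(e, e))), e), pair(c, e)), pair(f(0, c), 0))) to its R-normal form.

1. pair(pair(f(pair(pair(0, e), c), pair(e, 0)), pair(0, f(0, pair(pair(e, e), pair(0, 0))))), pair(pair(pair(f(0, pair(pair(0, e), pair(e, e))), e), pair(c, e)), pair(f(0, c), 0)))  →  pair(pair(pair(pair(e, 0), pair(0, e)), pair(0, f(0, pair(pair(e, e), pair(0, 0))))), pair(pair(pair(f(0, pair(pair(0, e), pair(e, e))), e), pair(c, e)), pair(f(0, c), 0)))   [R2 at 1.1]
2. pair(pair(pair(pair(e, 0), pair(0, e)), pair(0, f(0, pair(pair(e, e), pair(0, 0))))), pair(pair(pair(f(0, pair(pair(0, e), pair(e, e))), e), pair(c, e)), pair(f(0, c), 0)))  →  pair(pair(pair(pair(e, 0), pair(0, e)), pair(0, c)), pair(pair(pair(f(0, pair(pair(0, e), pair(e, e))), e), pair(c, e)), pair(f(0, c), 0)))   [R3 at 1.2.2]
3. pair(pair(pair(pair(e, 0), pair(0, e)), pair(0, c)), pair(pair(pair(f(0, pair(pair(0, e), pair(e, e))), e), pair(c, e)), pair(f(0, c), 0)))  →  pair(pair(pair(pair(e, 0), pair(0, e)), pair(0, c)), pair(pair(pair(c, e), pair(c, e)), pair(f(0, c), 0)))   [R3 at 2.1.1.1]
4. pair(pair(pair(pair(e, 0), pair(0, e)), pair(0, c)), pair(pair(pair(c, e), pair(c, e)), pair(f(0, c), 0)))  →  pair(pair(pair(pair(e, 0), pair(0, e)), pair(0, c)), pair(pair(pair(c, e), pair(c, e)), pair(c, 0)))   [R3 at 2.2.1]

pair(pair(pair(pair(e, 0), pair(0, e)), pair(0, c)), pair(pair(pair(c, e), pair(c, e)), pair(c, 0)))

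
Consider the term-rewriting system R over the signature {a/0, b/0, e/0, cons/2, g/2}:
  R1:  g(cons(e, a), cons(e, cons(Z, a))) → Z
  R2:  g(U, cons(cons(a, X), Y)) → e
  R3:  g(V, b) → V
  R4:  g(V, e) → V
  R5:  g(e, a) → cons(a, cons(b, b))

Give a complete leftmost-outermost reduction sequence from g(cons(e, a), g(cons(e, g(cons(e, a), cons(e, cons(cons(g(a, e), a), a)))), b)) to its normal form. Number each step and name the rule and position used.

1. g(cons(e, a), g(cons(e, g(cons(e, a), cons(e, cons(cons(g(a, e), a), a)))), b))  →  g(cons(e, a), cons(e, g(cons(e, a), cons(e, cons(cons(g(a, e), a), a)))))   [R3 at 2]
2. g(cons(e, a), cons(e, g(cons(e, a), cons(e, cons(cons(g(a, e), a), a)))))  →  g(cons(e, a), cons(e, cons(g(a, e), a)))   [R1 at 2.2]
3. g(cons(e, a), cons(e, cons(g(a, e), a)))  →  g(a, e)   [R1 at ε]
4. g(a, e)  →  a   [R4 at ε]

a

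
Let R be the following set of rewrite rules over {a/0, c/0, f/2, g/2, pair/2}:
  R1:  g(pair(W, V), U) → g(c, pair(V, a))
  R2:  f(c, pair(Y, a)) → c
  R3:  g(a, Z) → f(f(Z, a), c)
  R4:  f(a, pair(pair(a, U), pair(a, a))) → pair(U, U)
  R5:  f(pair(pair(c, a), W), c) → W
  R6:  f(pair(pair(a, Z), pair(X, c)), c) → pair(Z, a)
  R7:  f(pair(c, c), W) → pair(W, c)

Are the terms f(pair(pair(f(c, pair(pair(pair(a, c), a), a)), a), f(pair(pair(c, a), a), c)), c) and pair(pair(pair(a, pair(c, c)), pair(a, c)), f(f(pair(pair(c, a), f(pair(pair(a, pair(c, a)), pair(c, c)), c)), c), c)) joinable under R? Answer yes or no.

Reduce t₁ = f(pair(pair(f(c, pair(pair(pair(a, c), a), a)), a), f(pair(pair(c, a), a), c)), c):
1. f(pair(pair(f(c, pair(pair(pair(a, c), a), a)), a), f(pair(pair(c, a), a), c)), c)  →  f(pair(pair(c, a), f(pair(pair(c, a), a), c)), c)   [R2 at 1.1.1]
2. f(pair(pair(c, a), f(pair(pair(c, a), a), c)), c)  →  f(pair(pair(c, a), a), c)   [R5 at ε]
3. f(pair(pair(c, a), a), c)  →  a   [R5 at ε]

Reduce t₂ = pair(pair(pair(a, pair(c, c)), pair(a, c)), f(f(pair(pair(c, a), f(pair(pair(a, pair(c, a)), pair(c, c)), c)), c), c)):
1. pair(pair(pair(a, pair(c, c)), pair(a, c)), f(f(pair(pair(c, a), f(pair(pair(a, pair(c, a)), pair(c, c)), c)), c), c))  →  pair(pair(pair(a, pair(c, c)), pair(a, c)), f(f(pair(pair(a, pair(c, a)), pair(c, c)), c), c))   [R5 at 2.1]
2. pair(pair(pair(a, pair(c, c)), pair(a, c)), f(f(pair(pair(a, pair(c, a)), pair(c, c)), c), c))  →  pair(pair(pair(a, pair(c, c)), pair(a, c)), f(pair(pair(c, a), a), c))   [R6 at 2.1]
3. pair(pair(pair(a, pair(c, c)), pair(a, c)), f(pair(pair(c, a), a), c))  →  pair(pair(pair(a, pair(c, c)), pair(a, c)), a)   [R5 at 2]

no — NF(t₁) = a, NF(t₂) = pair(pair(pair(a, pair(c, c)), pair(a, c)), a)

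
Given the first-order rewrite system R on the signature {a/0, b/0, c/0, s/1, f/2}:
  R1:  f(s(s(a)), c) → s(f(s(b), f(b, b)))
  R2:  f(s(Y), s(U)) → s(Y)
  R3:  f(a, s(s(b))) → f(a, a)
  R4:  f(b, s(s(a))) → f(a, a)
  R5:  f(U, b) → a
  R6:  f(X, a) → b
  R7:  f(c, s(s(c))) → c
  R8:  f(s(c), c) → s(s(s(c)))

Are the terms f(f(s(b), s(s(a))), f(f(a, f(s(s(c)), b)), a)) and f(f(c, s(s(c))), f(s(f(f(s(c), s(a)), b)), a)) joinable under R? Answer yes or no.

yes — NF(t₁) = a, NF(t₂) = a

Reduce t₁ = f(f(s(b), s(s(a))), f(f(a, f(s(s(c)), b)), a)):
1. f(f(s(b), s(s(a))), f(f(a, f(s(s(c)), b)), a))  →  f(s(b), f(f(a, f(s(s(c)), b)), a))   [R2 at 1]
2. f(s(b), f(f(a, f(s(s(c)), b)), a))  →  f(s(b), b)   [R6 at 2]
3. f(s(b), b)  →  a   [R5 at ε]

Reduce t₂ = f(f(c, s(s(c))), f(s(f(f(s(c), s(a)), b)), a)):
1. f(f(c, s(s(c))), f(s(f(f(s(c), s(a)), b)), a))  →  f(c, f(s(f(f(s(c), s(a)), b)), a))   [R7 at 1]
2. f(c, f(s(f(f(s(c), s(a)), b)), a))  →  f(c, b)   [R6 at 2]
3. f(c, b)  →  a   [R5 at ε]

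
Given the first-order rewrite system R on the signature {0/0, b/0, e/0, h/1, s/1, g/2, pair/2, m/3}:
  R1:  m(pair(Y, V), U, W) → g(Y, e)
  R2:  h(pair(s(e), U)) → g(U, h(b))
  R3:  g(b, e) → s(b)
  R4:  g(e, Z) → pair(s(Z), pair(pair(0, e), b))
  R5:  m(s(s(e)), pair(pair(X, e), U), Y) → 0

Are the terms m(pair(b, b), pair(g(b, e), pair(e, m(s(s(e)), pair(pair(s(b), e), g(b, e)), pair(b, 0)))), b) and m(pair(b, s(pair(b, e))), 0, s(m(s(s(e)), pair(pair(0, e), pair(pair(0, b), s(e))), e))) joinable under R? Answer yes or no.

yes — NF(t₁) = s(b), NF(t₂) = s(b)

Reduce t₁ = m(pair(b, b), pair(g(b, e), pair(e, m(s(s(e)), pair(pair(s(b), e), g(b, e)), pair(b, 0)))), b):
1. m(pair(b, b), pair(g(b, e), pair(e, m(s(s(e)), pair(pair(s(b), e), g(b, e)), pair(b, 0)))), b)  →  g(b, e)   [R1 at ε]
2. g(b, e)  →  s(b)   [R3 at ε]

Reduce t₂ = m(pair(b, s(pair(b, e))), 0, s(m(s(s(e)), pair(pair(0, e), pair(pair(0, b), s(e))), e))):
1. m(pair(b, s(pair(b, e))), 0, s(m(s(s(e)), pair(pair(0, e), pair(pair(0, b), s(e))), e)))  →  g(b, e)   [R1 at ε]
2. g(b, e)  →  s(b)   [R3 at ε]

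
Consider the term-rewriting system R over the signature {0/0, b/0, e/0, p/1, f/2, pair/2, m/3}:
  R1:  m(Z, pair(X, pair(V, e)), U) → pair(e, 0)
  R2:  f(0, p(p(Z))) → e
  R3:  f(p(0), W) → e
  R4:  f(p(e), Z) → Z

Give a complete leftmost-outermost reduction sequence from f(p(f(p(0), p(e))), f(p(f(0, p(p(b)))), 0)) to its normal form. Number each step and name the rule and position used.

0

1. f(p(f(p(0), p(e))), f(p(f(0, p(p(b)))), 0))  →  f(p(e), f(p(f(0, p(p(b)))), 0))   [R3 at 1.1]
2. f(p(e), f(p(f(0, p(p(b)))), 0))  →  f(p(f(0, p(p(b)))), 0)   [R4 at ε]
3. f(p(f(0, p(p(b)))), 0)  →  f(p(e), 0)   [R2 at 1.1]
4. f(p(e), 0)  →  0   [R4 at ε]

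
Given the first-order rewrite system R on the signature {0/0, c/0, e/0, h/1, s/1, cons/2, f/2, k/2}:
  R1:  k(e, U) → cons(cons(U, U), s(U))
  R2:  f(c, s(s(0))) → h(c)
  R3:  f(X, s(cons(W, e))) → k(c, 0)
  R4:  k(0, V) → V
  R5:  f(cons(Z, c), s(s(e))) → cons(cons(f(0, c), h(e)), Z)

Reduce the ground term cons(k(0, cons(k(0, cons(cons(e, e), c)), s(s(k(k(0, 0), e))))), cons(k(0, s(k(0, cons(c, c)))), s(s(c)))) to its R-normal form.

1. cons(k(0, cons(k(0, cons(cons(e, e), c)), s(s(k(k(0, 0), e))))), cons(k(0, s(k(0, cons(c, c)))), s(s(c))))  →  cons(cons(k(0, cons(cons(e, e), c)), s(s(k(k(0, 0), e)))), cons(k(0, s(k(0, cons(c, c)))), s(s(c))))   [R4 at 1]
2. cons(cons(k(0, cons(cons(e, e), c)), s(s(k(k(0, 0), e)))), cons(k(0, s(k(0, cons(c, c)))), s(s(c))))  →  cons(cons(cons(cons(e, e), c), s(s(k(k(0, 0), e)))), cons(k(0, s(k(0, cons(c, c)))), s(s(c))))   [R4 at 1.1]
3. cons(cons(cons(cons(e, e), c), s(s(k(k(0, 0), e)))), cons(k(0, s(k(0, cons(c, c)))), s(s(c))))  →  cons(cons(cons(cons(e, e), c), s(s(k(0, e)))), cons(k(0, s(k(0, cons(c, c)))), s(s(c))))   [R4 at 1.2.1.1.1]
4. cons(cons(cons(cons(e, e), c), s(s(k(0, e)))), cons(k(0, s(k(0, cons(c, c)))), s(s(c))))  →  cons(cons(cons(cons(e, e), c), s(s(e))), cons(k(0, s(k(0, cons(c, c)))), s(s(c))))   [R4 at 1.2.1.1]
5. cons(cons(cons(cons(e, e), c), s(s(e))), cons(k(0, s(k(0, cons(c, c)))), s(s(c))))  →  cons(cons(cons(cons(e, e), c), s(s(e))), cons(s(k(0, cons(c, c))), s(s(c))))   [R4 at 2.1]
6. cons(cons(cons(cons(e, e), c), s(s(e))), cons(s(k(0, cons(c, c))), s(s(c))))  →  cons(cons(cons(cons(e, e), c), s(s(e))), cons(s(cons(c, c)), s(s(c))))   [R4 at 2.1.1]

cons(cons(cons(cons(e, e), c), s(s(e))), cons(s(cons(c, c)), s(s(c))))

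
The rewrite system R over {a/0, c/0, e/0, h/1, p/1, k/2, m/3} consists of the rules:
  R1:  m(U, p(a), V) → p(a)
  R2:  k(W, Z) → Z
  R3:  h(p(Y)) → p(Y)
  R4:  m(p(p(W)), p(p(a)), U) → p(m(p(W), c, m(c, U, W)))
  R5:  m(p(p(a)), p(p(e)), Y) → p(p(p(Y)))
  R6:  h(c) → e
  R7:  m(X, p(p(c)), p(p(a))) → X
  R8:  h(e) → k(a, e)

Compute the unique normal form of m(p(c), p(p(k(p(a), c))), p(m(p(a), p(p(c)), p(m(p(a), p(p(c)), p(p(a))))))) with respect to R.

p(c)

1. m(p(c), p(p(k(p(a), c))), p(m(p(a), p(p(c)), p(m(p(a), p(p(c)), p(p(a)))))))  →  m(p(c), p(p(c)), p(m(p(a), p(p(c)), p(m(p(a), p(p(c)), p(p(a)))))))   [R2 at 2.1.1]
2. m(p(c), p(p(c)), p(m(p(a), p(p(c)), p(m(p(a), p(p(c)), p(p(a)))))))  →  m(p(c), p(p(c)), p(m(p(a), p(p(c)), p(p(a)))))   [R7 at 3.1.3.1]
3. m(p(c), p(p(c)), p(m(p(a), p(p(c)), p(p(a)))))  →  m(p(c), p(p(c)), p(p(a)))   [R7 at 3.1]
4. m(p(c), p(p(c)), p(p(a)))  →  p(c)   [R7 at ε]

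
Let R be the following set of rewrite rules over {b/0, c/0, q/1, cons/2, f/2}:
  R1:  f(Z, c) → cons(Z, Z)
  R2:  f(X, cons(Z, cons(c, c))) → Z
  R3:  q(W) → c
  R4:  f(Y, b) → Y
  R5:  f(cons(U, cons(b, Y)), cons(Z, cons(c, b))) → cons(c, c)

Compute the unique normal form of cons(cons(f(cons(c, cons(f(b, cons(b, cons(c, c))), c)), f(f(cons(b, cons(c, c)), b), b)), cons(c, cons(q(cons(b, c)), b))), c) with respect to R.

cons(cons(b, cons(c, cons(c, b))), c)

1. cons(cons(f(cons(c, cons(f(b, cons(b, cons(c, c))), c)), f(f(cons(b, cons(c, c)), b), b)), cons(c, cons(q(cons(b, c)), b))), c)  →  cons(cons(f(cons(c, cons(b, c)), f(f(cons(b, cons(c, c)), b), b)), cons(c, cons(q(cons(b, c)), b))), c)   [R2 at 1.1.1.2.1]
2. cons(cons(f(cons(c, cons(b, c)), f(f(cons(b, cons(c, c)), b), b)), cons(c, cons(q(cons(b, c)), b))), c)  →  cons(cons(f(cons(c, cons(b, c)), f(cons(b, cons(c, c)), b)), cons(c, cons(q(cons(b, c)), b))), c)   [R4 at 1.1.2]
3. cons(cons(f(cons(c, cons(b, c)), f(cons(b, cons(c, c)), b)), cons(c, cons(q(cons(b, c)), b))), c)  →  cons(cons(f(cons(c, cons(b, c)), cons(b, cons(c, c))), cons(c, cons(q(cons(b, c)), b))), c)   [R4 at 1.1.2]
4. cons(cons(f(cons(c, cons(b, c)), cons(b, cons(c, c))), cons(c, cons(q(cons(b, c)), b))), c)  →  cons(cons(b, cons(c, cons(q(cons(b, c)), b))), c)   [R2 at 1.1]
5. cons(cons(b, cons(c, cons(q(cons(b, c)), b))), c)  →  cons(cons(b, cons(c, cons(c, b))), c)   [R3 at 1.2.2.1]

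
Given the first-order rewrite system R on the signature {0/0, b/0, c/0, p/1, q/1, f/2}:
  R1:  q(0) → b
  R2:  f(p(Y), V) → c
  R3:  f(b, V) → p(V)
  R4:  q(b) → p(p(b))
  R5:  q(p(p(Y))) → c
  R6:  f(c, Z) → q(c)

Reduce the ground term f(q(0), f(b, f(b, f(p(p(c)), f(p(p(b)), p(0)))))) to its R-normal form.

1. f(q(0), f(b, f(b, f(p(p(c)), f(p(p(b)), p(0))))))  →  f(b, f(b, f(b, f(p(p(c)), f(p(p(b)), p(0))))))   [R1 at 1]
2. f(b, f(b, f(b, f(p(p(c)), f(p(p(b)), p(0))))))  →  p(f(b, f(b, f(p(p(c)), f(p(p(b)), p(0))))))   [R3 at ε]
3. p(f(b, f(b, f(p(p(c)), f(p(p(b)), p(0))))))  →  p(p(f(b, f(p(p(c)), f(p(p(b)), p(0))))))   [R3 at 1]
4. p(p(f(b, f(p(p(c)), f(p(p(b)), p(0))))))  →  p(p(p(f(p(p(c)), f(p(p(b)), p(0))))))   [R3 at 1.1]
5. p(p(p(f(p(p(c)), f(p(p(b)), p(0))))))  →  p(p(p(c)))   [R2 at 1.1.1]

p(p(p(c)))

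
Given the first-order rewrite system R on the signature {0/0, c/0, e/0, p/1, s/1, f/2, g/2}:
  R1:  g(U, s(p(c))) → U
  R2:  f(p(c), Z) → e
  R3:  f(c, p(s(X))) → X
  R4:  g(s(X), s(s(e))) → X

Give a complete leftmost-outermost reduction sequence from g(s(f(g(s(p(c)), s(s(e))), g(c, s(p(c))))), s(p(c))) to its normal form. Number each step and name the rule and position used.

s(e)

1. g(s(f(g(s(p(c)), s(s(e))), g(c, s(p(c))))), s(p(c)))  →  s(f(g(s(p(c)), s(s(e))), g(c, s(p(c)))))   [R1 at ε]
2. s(f(g(s(p(c)), s(s(e))), g(c, s(p(c)))))  →  s(f(p(c), g(c, s(p(c)))))   [R4 at 1.1]
3. s(f(p(c), g(c, s(p(c)))))  →  s(e)   [R2 at 1]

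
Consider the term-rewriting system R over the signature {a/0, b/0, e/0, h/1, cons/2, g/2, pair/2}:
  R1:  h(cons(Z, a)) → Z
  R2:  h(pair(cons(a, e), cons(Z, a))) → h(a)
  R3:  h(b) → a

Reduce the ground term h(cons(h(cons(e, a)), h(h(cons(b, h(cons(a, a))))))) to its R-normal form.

e

1. h(cons(h(cons(e, a)), h(h(cons(b, h(cons(a, a)))))))  →  h(cons(e, h(h(cons(b, h(cons(a, a)))))))   [R1 at 1.1]
2. h(cons(e, h(h(cons(b, h(cons(a, a)))))))  →  h(cons(e, h(h(cons(b, a)))))   [R1 at 1.2.1.1.2]
3. h(cons(e, h(h(cons(b, a)))))  →  h(cons(e, h(b)))   [R1 at 1.2.1]
4. h(cons(e, h(b)))  →  h(cons(e, a))   [R3 at 1.2]
5. h(cons(e, a))  →  e   [R1 at ε]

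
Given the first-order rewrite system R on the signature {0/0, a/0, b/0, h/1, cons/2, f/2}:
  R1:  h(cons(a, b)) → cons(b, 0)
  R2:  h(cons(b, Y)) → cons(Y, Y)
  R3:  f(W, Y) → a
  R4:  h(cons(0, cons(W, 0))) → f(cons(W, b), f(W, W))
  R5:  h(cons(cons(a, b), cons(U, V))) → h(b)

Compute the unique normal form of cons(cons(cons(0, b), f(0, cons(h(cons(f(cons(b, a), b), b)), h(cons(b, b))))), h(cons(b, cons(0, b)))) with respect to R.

1. cons(cons(cons(0, b), f(0, cons(h(cons(f(cons(b, a), b), b)), h(cons(b, b))))), h(cons(b, cons(0, b))))  →  cons(cons(cons(0, b), a), h(cons(b, cons(0, b))))   [R3 at 1.2]
2. cons(cons(cons(0, b), a), h(cons(b, cons(0, b))))  →  cons(cons(cons(0, b), a), cons(cons(0, b), cons(0, b)))   [R2 at 2]

cons(cons(cons(0, b), a), cons(cons(0, b), cons(0, b)))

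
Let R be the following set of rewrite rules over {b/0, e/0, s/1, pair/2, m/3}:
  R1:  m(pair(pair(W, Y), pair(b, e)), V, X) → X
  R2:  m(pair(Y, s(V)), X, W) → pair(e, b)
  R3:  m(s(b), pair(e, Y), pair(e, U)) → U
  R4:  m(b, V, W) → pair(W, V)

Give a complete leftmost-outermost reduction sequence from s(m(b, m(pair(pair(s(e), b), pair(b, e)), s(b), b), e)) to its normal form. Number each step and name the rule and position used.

1. s(m(b, m(pair(pair(s(e), b), pair(b, e)), s(b), b), e))  →  s(pair(e, m(pair(pair(s(e), b), pair(b, e)), s(b), b)))   [R4 at 1]
2. s(pair(e, m(pair(pair(s(e), b), pair(b, e)), s(b), b)))  →  s(pair(e, b))   [R1 at 1.2]

s(pair(e, b))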